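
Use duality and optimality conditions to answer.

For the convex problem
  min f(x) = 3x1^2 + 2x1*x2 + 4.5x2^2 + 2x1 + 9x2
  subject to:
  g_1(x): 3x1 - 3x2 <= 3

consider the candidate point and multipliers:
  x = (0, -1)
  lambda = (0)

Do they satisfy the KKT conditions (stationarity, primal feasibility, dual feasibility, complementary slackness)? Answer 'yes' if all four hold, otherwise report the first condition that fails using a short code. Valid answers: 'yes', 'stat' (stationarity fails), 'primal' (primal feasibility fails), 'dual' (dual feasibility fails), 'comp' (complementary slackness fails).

Gradient of f: grad f(x) = Q x + c = (0, 0)
Constraint values g_i(x) = a_i^T x - b_i:
  g_1((0, -1)) = 0
Stationarity residual: grad f(x) + sum_i lambda_i a_i = (0, 0)
  -> stationarity OK
Primal feasibility (all g_i <= 0): OK
Dual feasibility (all lambda_i >= 0): OK
Complementary slackness (lambda_i * g_i(x) = 0 for all i): OK

Verdict: yes, KKT holds.

yes


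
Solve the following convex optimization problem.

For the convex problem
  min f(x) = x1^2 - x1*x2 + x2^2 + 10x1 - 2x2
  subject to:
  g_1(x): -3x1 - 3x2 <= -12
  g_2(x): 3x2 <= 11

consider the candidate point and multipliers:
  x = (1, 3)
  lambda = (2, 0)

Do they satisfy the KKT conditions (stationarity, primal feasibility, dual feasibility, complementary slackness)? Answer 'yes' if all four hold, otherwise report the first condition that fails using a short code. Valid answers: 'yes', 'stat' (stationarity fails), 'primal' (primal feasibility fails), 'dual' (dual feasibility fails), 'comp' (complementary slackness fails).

Gradient of f: grad f(x) = Q x + c = (9, 3)
Constraint values g_i(x) = a_i^T x - b_i:
  g_1((1, 3)) = 0
  g_2((1, 3)) = -2
Stationarity residual: grad f(x) + sum_i lambda_i a_i = (3, -3)
  -> stationarity FAILS
Primal feasibility (all g_i <= 0): OK
Dual feasibility (all lambda_i >= 0): OK
Complementary slackness (lambda_i * g_i(x) = 0 for all i): OK

Verdict: the first failing condition is stationarity -> stat.

stat


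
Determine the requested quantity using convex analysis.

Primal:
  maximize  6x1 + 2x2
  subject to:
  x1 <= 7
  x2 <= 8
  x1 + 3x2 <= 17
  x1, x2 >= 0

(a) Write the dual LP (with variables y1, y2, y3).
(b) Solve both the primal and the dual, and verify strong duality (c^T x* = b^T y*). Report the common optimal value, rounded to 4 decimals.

The standard primal-dual pair for 'max c^T x s.t. A x <= b, x >= 0' is:
  Dual:  min b^T y  s.t.  A^T y >= c,  y >= 0.

So the dual LP is:
  minimize  7y1 + 8y2 + 17y3
  subject to:
    y1 + y3 >= 6
    y2 + 3y3 >= 2
    y1, y2, y3 >= 0

Solving the primal: x* = (7, 3.3333).
  primal value c^T x* = 48.6667.
Solving the dual: y* = (5.3333, 0, 0.6667).
  dual value b^T y* = 48.6667.
Strong duality: c^T x* = b^T y*. Confirmed.

48.6667


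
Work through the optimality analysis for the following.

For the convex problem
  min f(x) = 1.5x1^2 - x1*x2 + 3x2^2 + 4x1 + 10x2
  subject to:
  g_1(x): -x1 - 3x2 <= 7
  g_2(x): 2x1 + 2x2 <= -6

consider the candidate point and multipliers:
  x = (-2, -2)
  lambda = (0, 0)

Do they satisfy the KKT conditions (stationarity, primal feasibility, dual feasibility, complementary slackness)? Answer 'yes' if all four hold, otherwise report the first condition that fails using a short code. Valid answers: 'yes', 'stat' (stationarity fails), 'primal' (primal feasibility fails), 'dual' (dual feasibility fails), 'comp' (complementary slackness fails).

Gradient of f: grad f(x) = Q x + c = (0, 0)
Constraint values g_i(x) = a_i^T x - b_i:
  g_1((-2, -2)) = 1
  g_2((-2, -2)) = -2
Stationarity residual: grad f(x) + sum_i lambda_i a_i = (0, 0)
  -> stationarity OK
Primal feasibility (all g_i <= 0): FAILS
Dual feasibility (all lambda_i >= 0): OK
Complementary slackness (lambda_i * g_i(x) = 0 for all i): OK

Verdict: the first failing condition is primal_feasibility -> primal.

primal


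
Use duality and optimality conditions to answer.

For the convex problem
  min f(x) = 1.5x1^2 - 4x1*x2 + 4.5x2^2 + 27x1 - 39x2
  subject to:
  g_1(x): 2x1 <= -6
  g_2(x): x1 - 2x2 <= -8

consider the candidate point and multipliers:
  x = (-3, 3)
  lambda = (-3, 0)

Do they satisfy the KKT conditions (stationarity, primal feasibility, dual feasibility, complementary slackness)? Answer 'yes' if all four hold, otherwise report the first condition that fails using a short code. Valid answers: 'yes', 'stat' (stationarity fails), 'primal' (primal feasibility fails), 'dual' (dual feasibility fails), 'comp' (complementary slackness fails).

Gradient of f: grad f(x) = Q x + c = (6, 0)
Constraint values g_i(x) = a_i^T x - b_i:
  g_1((-3, 3)) = 0
  g_2((-3, 3)) = -1
Stationarity residual: grad f(x) + sum_i lambda_i a_i = (0, 0)
  -> stationarity OK
Primal feasibility (all g_i <= 0): OK
Dual feasibility (all lambda_i >= 0): FAILS
Complementary slackness (lambda_i * g_i(x) = 0 for all i): OK

Verdict: the first failing condition is dual_feasibility -> dual.

dual


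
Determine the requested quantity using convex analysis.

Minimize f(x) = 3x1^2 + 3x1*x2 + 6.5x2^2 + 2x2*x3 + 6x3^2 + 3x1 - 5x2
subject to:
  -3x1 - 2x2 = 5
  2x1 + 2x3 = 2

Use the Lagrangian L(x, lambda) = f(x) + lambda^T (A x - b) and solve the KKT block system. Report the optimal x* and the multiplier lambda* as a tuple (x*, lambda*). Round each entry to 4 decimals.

Form the Lagrangian:
  L(x, lambda) = (1/2) x^T Q x + c^T x + lambda^T (A x - b)
Stationarity (grad_x L = 0): Q x + c + A^T lambda = 0.
Primal feasibility: A x = b.

This gives the KKT block system:
  [ Q   A^T ] [ x     ]   [-c ]
  [ A    0  ] [ lambda ] = [ b ]

Solving the linear system:
  x*      = (-0.9435, -1.0847, 1.9435)
  lambda* = (-9.0226, -10.5763)
  f(x*)   = 34.4294

x* = (-0.9435, -1.0847, 1.9435), lambda* = (-9.0226, -10.5763)


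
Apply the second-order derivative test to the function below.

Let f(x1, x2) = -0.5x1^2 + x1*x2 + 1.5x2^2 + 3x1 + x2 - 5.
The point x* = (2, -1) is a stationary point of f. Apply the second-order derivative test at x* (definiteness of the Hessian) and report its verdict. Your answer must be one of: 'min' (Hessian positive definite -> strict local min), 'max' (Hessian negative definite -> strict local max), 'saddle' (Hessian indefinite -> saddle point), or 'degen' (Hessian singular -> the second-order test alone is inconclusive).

Compute the Hessian H = grad^2 f:
  H = [[-1, 1], [1, 3]]
Verify stationarity: grad f(x*) = H x* + g = (0, 0).
Eigenvalues of H: -1.2361, 3.2361.
Eigenvalues have mixed signs, so H is indefinite -> x* is a saddle point.

saddle


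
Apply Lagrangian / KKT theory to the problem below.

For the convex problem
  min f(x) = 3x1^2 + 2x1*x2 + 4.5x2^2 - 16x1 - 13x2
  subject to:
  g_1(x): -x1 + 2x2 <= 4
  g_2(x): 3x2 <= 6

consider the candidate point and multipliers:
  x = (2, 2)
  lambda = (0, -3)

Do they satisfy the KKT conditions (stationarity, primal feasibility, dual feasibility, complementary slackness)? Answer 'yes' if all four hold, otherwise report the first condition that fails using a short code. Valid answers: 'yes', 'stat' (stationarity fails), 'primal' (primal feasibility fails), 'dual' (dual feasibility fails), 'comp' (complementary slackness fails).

Gradient of f: grad f(x) = Q x + c = (0, 9)
Constraint values g_i(x) = a_i^T x - b_i:
  g_1((2, 2)) = -2
  g_2((2, 2)) = 0
Stationarity residual: grad f(x) + sum_i lambda_i a_i = (0, 0)
  -> stationarity OK
Primal feasibility (all g_i <= 0): OK
Dual feasibility (all lambda_i >= 0): FAILS
Complementary slackness (lambda_i * g_i(x) = 0 for all i): OK

Verdict: the first failing condition is dual_feasibility -> dual.

dual


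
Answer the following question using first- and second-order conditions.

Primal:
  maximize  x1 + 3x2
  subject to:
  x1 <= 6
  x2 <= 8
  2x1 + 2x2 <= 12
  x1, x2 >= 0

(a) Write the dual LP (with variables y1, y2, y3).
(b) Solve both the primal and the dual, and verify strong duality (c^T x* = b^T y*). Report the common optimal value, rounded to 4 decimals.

The standard primal-dual pair for 'max c^T x s.t. A x <= b, x >= 0' is:
  Dual:  min b^T y  s.t.  A^T y >= c,  y >= 0.

So the dual LP is:
  minimize  6y1 + 8y2 + 12y3
  subject to:
    y1 + 2y3 >= 1
    y2 + 2y3 >= 3
    y1, y2, y3 >= 0

Solving the primal: x* = (0, 6).
  primal value c^T x* = 18.
Solving the dual: y* = (0, 0, 1.5).
  dual value b^T y* = 18.
Strong duality: c^T x* = b^T y*. Confirmed.

18


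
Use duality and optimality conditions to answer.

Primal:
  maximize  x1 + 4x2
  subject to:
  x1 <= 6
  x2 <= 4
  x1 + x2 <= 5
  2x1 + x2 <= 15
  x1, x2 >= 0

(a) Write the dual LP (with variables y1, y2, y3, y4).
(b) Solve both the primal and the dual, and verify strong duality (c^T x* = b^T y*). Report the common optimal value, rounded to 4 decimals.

The standard primal-dual pair for 'max c^T x s.t. A x <= b, x >= 0' is:
  Dual:  min b^T y  s.t.  A^T y >= c,  y >= 0.

So the dual LP is:
  minimize  6y1 + 4y2 + 5y3 + 15y4
  subject to:
    y1 + y3 + 2y4 >= 1
    y2 + y3 + y4 >= 4
    y1, y2, y3, y4 >= 0

Solving the primal: x* = (1, 4).
  primal value c^T x* = 17.
Solving the dual: y* = (0, 3, 1, 0).
  dual value b^T y* = 17.
Strong duality: c^T x* = b^T y*. Confirmed.

17


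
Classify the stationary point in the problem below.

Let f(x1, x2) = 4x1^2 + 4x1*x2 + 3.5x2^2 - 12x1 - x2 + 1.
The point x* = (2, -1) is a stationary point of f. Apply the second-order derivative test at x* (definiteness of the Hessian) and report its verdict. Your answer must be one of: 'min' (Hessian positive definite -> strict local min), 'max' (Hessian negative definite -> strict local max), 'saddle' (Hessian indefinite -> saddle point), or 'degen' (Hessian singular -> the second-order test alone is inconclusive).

Compute the Hessian H = grad^2 f:
  H = [[8, 4], [4, 7]]
Verify stationarity: grad f(x*) = H x* + g = (0, 0).
Eigenvalues of H: 3.4689, 11.5311.
Both eigenvalues > 0, so H is positive definite -> x* is a strict local min.

min


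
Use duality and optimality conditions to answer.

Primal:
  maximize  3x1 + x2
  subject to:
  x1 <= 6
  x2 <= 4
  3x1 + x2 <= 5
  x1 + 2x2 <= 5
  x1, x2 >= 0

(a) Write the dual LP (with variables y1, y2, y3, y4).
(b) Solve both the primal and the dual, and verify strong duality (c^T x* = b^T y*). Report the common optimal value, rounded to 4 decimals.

The standard primal-dual pair for 'max c^T x s.t. A x <= b, x >= 0' is:
  Dual:  min b^T y  s.t.  A^T y >= c,  y >= 0.

So the dual LP is:
  minimize  6y1 + 4y2 + 5y3 + 5y4
  subject to:
    y1 + 3y3 + y4 >= 3
    y2 + y3 + 2y4 >= 1
    y1, y2, y3, y4 >= 0

Solving the primal: x* = (1, 2).
  primal value c^T x* = 5.
Solving the dual: y* = (0, 0, 1, 0).
  dual value b^T y* = 5.
Strong duality: c^T x* = b^T y*. Confirmed.

5


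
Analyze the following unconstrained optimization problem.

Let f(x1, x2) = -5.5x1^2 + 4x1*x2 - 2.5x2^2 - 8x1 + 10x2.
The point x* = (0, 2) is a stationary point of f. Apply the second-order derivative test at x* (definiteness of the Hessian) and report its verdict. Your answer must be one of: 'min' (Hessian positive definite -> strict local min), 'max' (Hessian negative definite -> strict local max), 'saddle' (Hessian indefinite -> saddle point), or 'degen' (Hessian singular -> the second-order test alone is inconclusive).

Compute the Hessian H = grad^2 f:
  H = [[-11, 4], [4, -5]]
Verify stationarity: grad f(x*) = H x* + g = (0, 0).
Eigenvalues of H: -13, -3.
Both eigenvalues < 0, so H is negative definite -> x* is a strict local max.

max


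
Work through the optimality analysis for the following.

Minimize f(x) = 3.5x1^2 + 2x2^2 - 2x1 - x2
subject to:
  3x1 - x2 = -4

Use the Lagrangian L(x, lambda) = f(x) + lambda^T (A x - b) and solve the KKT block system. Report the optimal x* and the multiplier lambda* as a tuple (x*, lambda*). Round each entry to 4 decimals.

Form the Lagrangian:
  L(x, lambda) = (1/2) x^T Q x + c^T x + lambda^T (A x - b)
Stationarity (grad_x L = 0): Q x + c + A^T lambda = 0.
Primal feasibility: A x = b.

This gives the KKT block system:
  [ Q   A^T ] [ x     ]   [-c ]
  [ A    0  ] [ lambda ] = [ b ]

Solving the linear system:
  x*      = (-1, 1)
  lambda* = (3)
  f(x*)   = 6.5

x* = (-1, 1), lambda* = (3)


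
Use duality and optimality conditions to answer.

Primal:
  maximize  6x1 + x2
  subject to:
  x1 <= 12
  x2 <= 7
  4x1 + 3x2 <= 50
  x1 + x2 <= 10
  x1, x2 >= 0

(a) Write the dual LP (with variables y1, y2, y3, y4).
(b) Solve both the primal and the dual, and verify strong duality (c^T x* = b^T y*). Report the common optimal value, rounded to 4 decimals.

The standard primal-dual pair for 'max c^T x s.t. A x <= b, x >= 0' is:
  Dual:  min b^T y  s.t.  A^T y >= c,  y >= 0.

So the dual LP is:
  minimize  12y1 + 7y2 + 50y3 + 10y4
  subject to:
    y1 + 4y3 + y4 >= 6
    y2 + 3y3 + y4 >= 1
    y1, y2, y3, y4 >= 0

Solving the primal: x* = (10, 0).
  primal value c^T x* = 60.
Solving the dual: y* = (0, 0, 0, 6).
  dual value b^T y* = 60.
Strong duality: c^T x* = b^T y*. Confirmed.

60


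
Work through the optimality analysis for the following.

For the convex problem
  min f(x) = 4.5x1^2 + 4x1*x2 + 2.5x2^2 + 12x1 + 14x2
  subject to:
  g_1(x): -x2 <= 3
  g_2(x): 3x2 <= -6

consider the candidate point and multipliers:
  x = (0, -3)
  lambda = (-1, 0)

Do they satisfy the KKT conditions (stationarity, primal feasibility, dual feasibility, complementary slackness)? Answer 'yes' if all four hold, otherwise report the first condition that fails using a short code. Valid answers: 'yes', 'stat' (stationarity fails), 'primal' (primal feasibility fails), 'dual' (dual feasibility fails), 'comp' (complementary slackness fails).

Gradient of f: grad f(x) = Q x + c = (0, -1)
Constraint values g_i(x) = a_i^T x - b_i:
  g_1((0, -3)) = 0
  g_2((0, -3)) = -3
Stationarity residual: grad f(x) + sum_i lambda_i a_i = (0, 0)
  -> stationarity OK
Primal feasibility (all g_i <= 0): OK
Dual feasibility (all lambda_i >= 0): FAILS
Complementary slackness (lambda_i * g_i(x) = 0 for all i): OK

Verdict: the first failing condition is dual_feasibility -> dual.

dual


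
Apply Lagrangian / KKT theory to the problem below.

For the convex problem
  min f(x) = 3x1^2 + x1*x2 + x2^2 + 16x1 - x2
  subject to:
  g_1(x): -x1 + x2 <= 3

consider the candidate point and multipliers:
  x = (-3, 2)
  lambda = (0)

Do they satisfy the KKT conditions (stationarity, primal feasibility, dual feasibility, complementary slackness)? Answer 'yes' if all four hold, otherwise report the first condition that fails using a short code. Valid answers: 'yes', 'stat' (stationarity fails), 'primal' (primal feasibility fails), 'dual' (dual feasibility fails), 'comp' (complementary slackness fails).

Gradient of f: grad f(x) = Q x + c = (0, 0)
Constraint values g_i(x) = a_i^T x - b_i:
  g_1((-3, 2)) = 2
Stationarity residual: grad f(x) + sum_i lambda_i a_i = (0, 0)
  -> stationarity OK
Primal feasibility (all g_i <= 0): FAILS
Dual feasibility (all lambda_i >= 0): OK
Complementary slackness (lambda_i * g_i(x) = 0 for all i): OK

Verdict: the first failing condition is primal_feasibility -> primal.

primal


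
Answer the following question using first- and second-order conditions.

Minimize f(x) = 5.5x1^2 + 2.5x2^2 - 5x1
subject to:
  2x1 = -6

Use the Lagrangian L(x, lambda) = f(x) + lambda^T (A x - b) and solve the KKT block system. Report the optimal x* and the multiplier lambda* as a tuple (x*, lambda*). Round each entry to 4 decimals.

Form the Lagrangian:
  L(x, lambda) = (1/2) x^T Q x + c^T x + lambda^T (A x - b)
Stationarity (grad_x L = 0): Q x + c + A^T lambda = 0.
Primal feasibility: A x = b.

This gives the KKT block system:
  [ Q   A^T ] [ x     ]   [-c ]
  [ A    0  ] [ lambda ] = [ b ]

Solving the linear system:
  x*      = (-3, 0)
  lambda* = (19)
  f(x*)   = 64.5

x* = (-3, 0), lambda* = (19)


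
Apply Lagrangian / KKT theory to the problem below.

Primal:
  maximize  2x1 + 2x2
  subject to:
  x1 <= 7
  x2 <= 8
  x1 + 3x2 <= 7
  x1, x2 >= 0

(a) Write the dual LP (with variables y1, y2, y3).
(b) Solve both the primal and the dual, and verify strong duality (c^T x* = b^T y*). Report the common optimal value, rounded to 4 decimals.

The standard primal-dual pair for 'max c^T x s.t. A x <= b, x >= 0' is:
  Dual:  min b^T y  s.t.  A^T y >= c,  y >= 0.

So the dual LP is:
  minimize  7y1 + 8y2 + 7y3
  subject to:
    y1 + y3 >= 2
    y2 + 3y3 >= 2
    y1, y2, y3 >= 0

Solving the primal: x* = (7, 0).
  primal value c^T x* = 14.
Solving the dual: y* = (1.3333, 0, 0.6667).
  dual value b^T y* = 14.
Strong duality: c^T x* = b^T y*. Confirmed.

14


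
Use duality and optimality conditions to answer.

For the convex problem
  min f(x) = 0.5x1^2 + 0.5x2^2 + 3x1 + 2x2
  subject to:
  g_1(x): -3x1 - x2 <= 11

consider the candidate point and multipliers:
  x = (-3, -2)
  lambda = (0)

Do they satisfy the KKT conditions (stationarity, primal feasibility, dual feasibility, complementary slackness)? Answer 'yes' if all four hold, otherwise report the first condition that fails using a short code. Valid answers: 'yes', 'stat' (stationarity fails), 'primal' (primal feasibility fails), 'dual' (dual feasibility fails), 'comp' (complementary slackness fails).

Gradient of f: grad f(x) = Q x + c = (0, 0)
Constraint values g_i(x) = a_i^T x - b_i:
  g_1((-3, -2)) = 0
Stationarity residual: grad f(x) + sum_i lambda_i a_i = (0, 0)
  -> stationarity OK
Primal feasibility (all g_i <= 0): OK
Dual feasibility (all lambda_i >= 0): OK
Complementary slackness (lambda_i * g_i(x) = 0 for all i): OK

Verdict: yes, KKT holds.

yes


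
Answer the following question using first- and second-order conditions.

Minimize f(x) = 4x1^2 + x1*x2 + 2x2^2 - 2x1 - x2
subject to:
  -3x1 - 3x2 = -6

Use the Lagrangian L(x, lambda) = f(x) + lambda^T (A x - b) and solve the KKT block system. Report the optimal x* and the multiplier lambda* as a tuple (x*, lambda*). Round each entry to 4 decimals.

Form the Lagrangian:
  L(x, lambda) = (1/2) x^T Q x + c^T x + lambda^T (A x - b)
Stationarity (grad_x L = 0): Q x + c + A^T lambda = 0.
Primal feasibility: A x = b.

This gives the KKT block system:
  [ Q   A^T ] [ x     ]   [-c ]
  [ A    0  ] [ lambda ] = [ b ]

Solving the linear system:
  x*      = (0.7, 1.3)
  lambda* = (1.6333)
  f(x*)   = 3.55

x* = (0.7, 1.3), lambda* = (1.6333)


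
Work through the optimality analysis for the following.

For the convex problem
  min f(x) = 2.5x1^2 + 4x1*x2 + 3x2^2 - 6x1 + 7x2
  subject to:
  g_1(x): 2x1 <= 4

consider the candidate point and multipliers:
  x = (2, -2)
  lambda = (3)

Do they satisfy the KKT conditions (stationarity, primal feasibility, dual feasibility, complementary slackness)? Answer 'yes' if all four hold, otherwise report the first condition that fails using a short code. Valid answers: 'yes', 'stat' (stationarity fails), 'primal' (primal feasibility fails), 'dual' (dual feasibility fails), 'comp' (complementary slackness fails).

Gradient of f: grad f(x) = Q x + c = (-4, 3)
Constraint values g_i(x) = a_i^T x - b_i:
  g_1((2, -2)) = 0
Stationarity residual: grad f(x) + sum_i lambda_i a_i = (2, 3)
  -> stationarity FAILS
Primal feasibility (all g_i <= 0): OK
Dual feasibility (all lambda_i >= 0): OK
Complementary slackness (lambda_i * g_i(x) = 0 for all i): OK

Verdict: the first failing condition is stationarity -> stat.

stat


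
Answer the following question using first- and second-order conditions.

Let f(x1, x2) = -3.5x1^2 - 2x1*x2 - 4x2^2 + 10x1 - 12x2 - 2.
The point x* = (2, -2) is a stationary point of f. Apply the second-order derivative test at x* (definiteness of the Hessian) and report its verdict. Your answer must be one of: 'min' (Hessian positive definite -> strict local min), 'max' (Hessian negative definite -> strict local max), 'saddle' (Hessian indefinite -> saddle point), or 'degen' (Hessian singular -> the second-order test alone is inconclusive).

Compute the Hessian H = grad^2 f:
  H = [[-7, -2], [-2, -8]]
Verify stationarity: grad f(x*) = H x* + g = (0, 0).
Eigenvalues of H: -9.5616, -5.4384.
Both eigenvalues < 0, so H is negative definite -> x* is a strict local max.

max


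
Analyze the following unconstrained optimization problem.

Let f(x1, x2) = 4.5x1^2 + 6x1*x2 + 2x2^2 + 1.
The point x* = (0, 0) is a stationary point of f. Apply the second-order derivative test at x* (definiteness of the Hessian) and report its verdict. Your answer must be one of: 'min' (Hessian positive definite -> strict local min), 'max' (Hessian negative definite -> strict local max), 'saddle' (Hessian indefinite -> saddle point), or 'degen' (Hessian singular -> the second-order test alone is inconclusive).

Compute the Hessian H = grad^2 f:
  H = [[9, 6], [6, 4]]
Verify stationarity: grad f(x*) = H x* + g = (0, 0).
Eigenvalues of H: 0, 13.
H has a zero eigenvalue (singular; positive semidefinite but not definite), so H is neither positive definite, negative definite, nor indefinite. The second-order test alone is inconclusive -> degen.
(Indeed, f is constant along the null direction of H through x*, so x* is not a strict local extremum.)

degen


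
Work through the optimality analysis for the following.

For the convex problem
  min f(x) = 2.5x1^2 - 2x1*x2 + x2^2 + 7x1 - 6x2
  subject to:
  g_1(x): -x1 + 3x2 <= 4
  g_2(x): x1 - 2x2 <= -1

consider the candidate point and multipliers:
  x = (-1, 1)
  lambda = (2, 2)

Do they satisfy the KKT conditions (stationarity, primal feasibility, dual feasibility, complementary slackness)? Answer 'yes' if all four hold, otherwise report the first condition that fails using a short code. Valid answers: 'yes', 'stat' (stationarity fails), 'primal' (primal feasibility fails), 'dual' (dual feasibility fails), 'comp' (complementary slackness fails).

Gradient of f: grad f(x) = Q x + c = (0, -2)
Constraint values g_i(x) = a_i^T x - b_i:
  g_1((-1, 1)) = 0
  g_2((-1, 1)) = -2
Stationarity residual: grad f(x) + sum_i lambda_i a_i = (0, 0)
  -> stationarity OK
Primal feasibility (all g_i <= 0): OK
Dual feasibility (all lambda_i >= 0): OK
Complementary slackness (lambda_i * g_i(x) = 0 for all i): FAILS

Verdict: the first failing condition is complementary_slackness -> comp.

comp


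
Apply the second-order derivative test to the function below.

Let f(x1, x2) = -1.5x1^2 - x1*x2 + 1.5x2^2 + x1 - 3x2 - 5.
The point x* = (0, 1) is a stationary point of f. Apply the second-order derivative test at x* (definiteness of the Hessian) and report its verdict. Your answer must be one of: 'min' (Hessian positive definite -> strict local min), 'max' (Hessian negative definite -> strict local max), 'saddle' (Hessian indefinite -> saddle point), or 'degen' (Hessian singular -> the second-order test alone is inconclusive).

Compute the Hessian H = grad^2 f:
  H = [[-3, -1], [-1, 3]]
Verify stationarity: grad f(x*) = H x* + g = (0, 0).
Eigenvalues of H: -3.1623, 3.1623.
Eigenvalues have mixed signs, so H is indefinite -> x* is a saddle point.

saddle


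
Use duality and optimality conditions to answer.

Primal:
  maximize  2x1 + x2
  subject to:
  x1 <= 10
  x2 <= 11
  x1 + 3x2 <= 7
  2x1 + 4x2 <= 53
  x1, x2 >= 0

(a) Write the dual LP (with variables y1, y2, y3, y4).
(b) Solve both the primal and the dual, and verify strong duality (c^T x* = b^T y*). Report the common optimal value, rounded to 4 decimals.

The standard primal-dual pair for 'max c^T x s.t. A x <= b, x >= 0' is:
  Dual:  min b^T y  s.t.  A^T y >= c,  y >= 0.

So the dual LP is:
  minimize  10y1 + 11y2 + 7y3 + 53y4
  subject to:
    y1 + y3 + 2y4 >= 2
    y2 + 3y3 + 4y4 >= 1
    y1, y2, y3, y4 >= 0

Solving the primal: x* = (7, 0).
  primal value c^T x* = 14.
Solving the dual: y* = (0, 0, 2, 0).
  dual value b^T y* = 14.
Strong duality: c^T x* = b^T y*. Confirmed.

14


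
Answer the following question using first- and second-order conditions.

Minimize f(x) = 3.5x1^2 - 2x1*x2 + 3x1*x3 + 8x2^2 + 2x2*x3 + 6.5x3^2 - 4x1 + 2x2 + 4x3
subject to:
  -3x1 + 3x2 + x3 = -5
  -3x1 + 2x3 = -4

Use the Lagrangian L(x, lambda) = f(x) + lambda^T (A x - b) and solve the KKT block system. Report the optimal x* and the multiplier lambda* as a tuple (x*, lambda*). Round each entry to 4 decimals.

Form the Lagrangian:
  L(x, lambda) = (1/2) x^T Q x + c^T x + lambda^T (A x - b)
Stationarity (grad_x L = 0): Q x + c + A^T lambda = 0.
Primal feasibility: A x = b.

This gives the KKT block system:
  [ Q   A^T ] [ x     ]   [-c ]
  [ A    0  ] [ lambda ] = [ b ]

Solving the linear system:
  x*      = (1.0547, -0.4726, -0.4179)
  lambda* = (2.8358, -1.8109)
  f(x*)   = 0.0498

x* = (1.0547, -0.4726, -0.4179), lambda* = (2.8358, -1.8109)


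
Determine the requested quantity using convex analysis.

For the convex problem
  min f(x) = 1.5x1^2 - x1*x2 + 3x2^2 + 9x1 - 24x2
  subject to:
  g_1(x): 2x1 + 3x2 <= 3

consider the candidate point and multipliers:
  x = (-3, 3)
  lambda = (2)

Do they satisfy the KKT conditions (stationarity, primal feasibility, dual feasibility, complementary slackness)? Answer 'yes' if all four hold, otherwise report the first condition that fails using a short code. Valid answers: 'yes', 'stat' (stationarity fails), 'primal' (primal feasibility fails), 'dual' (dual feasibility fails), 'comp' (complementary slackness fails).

Gradient of f: grad f(x) = Q x + c = (-3, -3)
Constraint values g_i(x) = a_i^T x - b_i:
  g_1((-3, 3)) = 0
Stationarity residual: grad f(x) + sum_i lambda_i a_i = (1, 3)
  -> stationarity FAILS
Primal feasibility (all g_i <= 0): OK
Dual feasibility (all lambda_i >= 0): OK
Complementary slackness (lambda_i * g_i(x) = 0 for all i): OK

Verdict: the first failing condition is stationarity -> stat.

stat


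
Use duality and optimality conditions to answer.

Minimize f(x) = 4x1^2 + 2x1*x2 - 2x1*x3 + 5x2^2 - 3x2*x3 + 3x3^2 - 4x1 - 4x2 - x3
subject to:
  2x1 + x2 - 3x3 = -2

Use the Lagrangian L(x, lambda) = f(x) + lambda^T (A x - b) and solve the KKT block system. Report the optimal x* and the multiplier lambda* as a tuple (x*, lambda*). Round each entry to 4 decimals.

Form the Lagrangian:
  L(x, lambda) = (1/2) x^T Q x + c^T x + lambda^T (A x - b)
Stationarity (grad_x L = 0): Q x + c + A^T lambda = 0.
Primal feasibility: A x = b.

This gives the KKT block system:
  [ Q   A^T ] [ x     ]   [-c ]
  [ A    0  ] [ lambda ] = [ b ]

Solving the linear system:
  x*      = (0.371, 0.5484, 1.0968)
  lambda* = (1.0645)
  f(x*)   = -1.3226

x* = (0.371, 0.5484, 1.0968), lambda* = (1.0645)


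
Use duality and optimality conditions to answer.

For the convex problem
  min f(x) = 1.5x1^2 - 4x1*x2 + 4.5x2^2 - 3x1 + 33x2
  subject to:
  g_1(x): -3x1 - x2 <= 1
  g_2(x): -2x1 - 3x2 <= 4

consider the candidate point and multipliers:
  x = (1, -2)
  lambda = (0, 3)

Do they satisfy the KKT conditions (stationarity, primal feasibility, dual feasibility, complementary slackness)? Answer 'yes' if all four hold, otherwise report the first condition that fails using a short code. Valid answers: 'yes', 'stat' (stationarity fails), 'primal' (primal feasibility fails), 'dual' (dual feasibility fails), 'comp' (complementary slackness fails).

Gradient of f: grad f(x) = Q x + c = (8, 11)
Constraint values g_i(x) = a_i^T x - b_i:
  g_1((1, -2)) = -2
  g_2((1, -2)) = 0
Stationarity residual: grad f(x) + sum_i lambda_i a_i = (2, 2)
  -> stationarity FAILS
Primal feasibility (all g_i <= 0): OK
Dual feasibility (all lambda_i >= 0): OK
Complementary slackness (lambda_i * g_i(x) = 0 for all i): OK

Verdict: the first failing condition is stationarity -> stat.

stat


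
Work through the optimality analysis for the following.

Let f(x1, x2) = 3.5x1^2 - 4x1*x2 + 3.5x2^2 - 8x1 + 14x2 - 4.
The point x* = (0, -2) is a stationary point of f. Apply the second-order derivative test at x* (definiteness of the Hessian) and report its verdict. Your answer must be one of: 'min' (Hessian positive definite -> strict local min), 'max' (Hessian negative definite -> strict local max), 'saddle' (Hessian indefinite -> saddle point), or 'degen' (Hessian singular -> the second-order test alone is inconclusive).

Compute the Hessian H = grad^2 f:
  H = [[7, -4], [-4, 7]]
Verify stationarity: grad f(x*) = H x* + g = (0, 0).
Eigenvalues of H: 3, 11.
Both eigenvalues > 0, so H is positive definite -> x* is a strict local min.

min


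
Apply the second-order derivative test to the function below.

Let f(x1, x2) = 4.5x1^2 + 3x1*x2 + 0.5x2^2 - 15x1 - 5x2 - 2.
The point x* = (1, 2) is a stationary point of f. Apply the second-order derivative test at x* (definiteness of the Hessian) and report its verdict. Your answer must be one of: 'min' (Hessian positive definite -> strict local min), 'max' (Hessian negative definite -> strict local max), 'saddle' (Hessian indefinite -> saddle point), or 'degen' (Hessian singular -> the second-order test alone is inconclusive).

Compute the Hessian H = grad^2 f:
  H = [[9, 3], [3, 1]]
Verify stationarity: grad f(x*) = H x* + g = (0, 0).
Eigenvalues of H: 0, 10.
H has a zero eigenvalue (singular; positive semidefinite but not definite), so H is neither positive definite, negative definite, nor indefinite. The second-order test alone is inconclusive -> degen.
(Indeed, f is constant along the null direction of H through x*, so x* is not a strict local extremum.)

degen


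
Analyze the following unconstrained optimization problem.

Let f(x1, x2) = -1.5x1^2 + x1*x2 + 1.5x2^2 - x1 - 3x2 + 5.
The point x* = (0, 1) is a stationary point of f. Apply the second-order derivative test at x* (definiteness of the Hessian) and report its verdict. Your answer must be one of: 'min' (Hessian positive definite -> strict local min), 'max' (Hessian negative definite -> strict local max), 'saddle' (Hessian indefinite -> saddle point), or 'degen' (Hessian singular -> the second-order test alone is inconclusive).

Compute the Hessian H = grad^2 f:
  H = [[-3, 1], [1, 3]]
Verify stationarity: grad f(x*) = H x* + g = (0, 0).
Eigenvalues of H: -3.1623, 3.1623.
Eigenvalues have mixed signs, so H is indefinite -> x* is a saddle point.

saddle


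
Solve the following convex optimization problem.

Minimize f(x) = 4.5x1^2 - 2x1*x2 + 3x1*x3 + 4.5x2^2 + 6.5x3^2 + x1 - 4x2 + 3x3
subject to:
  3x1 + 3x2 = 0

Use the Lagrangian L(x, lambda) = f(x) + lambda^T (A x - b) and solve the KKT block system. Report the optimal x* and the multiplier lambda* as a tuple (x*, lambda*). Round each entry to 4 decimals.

Form the Lagrangian:
  L(x, lambda) = (1/2) x^T Q x + c^T x + lambda^T (A x - b)
Stationarity (grad_x L = 0): Q x + c + A^T lambda = 0.
Primal feasibility: A x = b.

This gives the KKT block system:
  [ Q   A^T ] [ x     ]   [-c ]
  [ A    0  ] [ lambda ] = [ b ]

Solving the linear system:
  x*      = (-0.2022, 0.2022, -0.1841)
  lambda* = (0.5921)
  f(x*)   = -0.7816

x* = (-0.2022, 0.2022, -0.1841), lambda* = (0.5921)


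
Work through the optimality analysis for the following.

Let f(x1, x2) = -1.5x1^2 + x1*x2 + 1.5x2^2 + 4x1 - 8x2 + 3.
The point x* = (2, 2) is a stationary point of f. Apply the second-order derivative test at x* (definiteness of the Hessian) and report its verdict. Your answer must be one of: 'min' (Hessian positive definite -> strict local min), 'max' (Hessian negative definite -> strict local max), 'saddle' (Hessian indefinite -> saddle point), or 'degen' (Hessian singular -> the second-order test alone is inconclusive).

Compute the Hessian H = grad^2 f:
  H = [[-3, 1], [1, 3]]
Verify stationarity: grad f(x*) = H x* + g = (0, 0).
Eigenvalues of H: -3.1623, 3.1623.
Eigenvalues have mixed signs, so H is indefinite -> x* is a saddle point.

saddle


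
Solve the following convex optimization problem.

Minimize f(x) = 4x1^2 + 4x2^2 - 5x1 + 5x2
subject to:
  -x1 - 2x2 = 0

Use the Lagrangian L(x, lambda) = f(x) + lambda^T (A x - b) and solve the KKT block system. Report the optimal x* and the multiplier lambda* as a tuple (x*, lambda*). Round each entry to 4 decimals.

Form the Lagrangian:
  L(x, lambda) = (1/2) x^T Q x + c^T x + lambda^T (A x - b)
Stationarity (grad_x L = 0): Q x + c + A^T lambda = 0.
Primal feasibility: A x = b.

This gives the KKT block system:
  [ Q   A^T ] [ x     ]   [-c ]
  [ A    0  ] [ lambda ] = [ b ]

Solving the linear system:
  x*      = (0.75, -0.375)
  lambda* = (1)
  f(x*)   = -2.8125

x* = (0.75, -0.375), lambda* = (1)


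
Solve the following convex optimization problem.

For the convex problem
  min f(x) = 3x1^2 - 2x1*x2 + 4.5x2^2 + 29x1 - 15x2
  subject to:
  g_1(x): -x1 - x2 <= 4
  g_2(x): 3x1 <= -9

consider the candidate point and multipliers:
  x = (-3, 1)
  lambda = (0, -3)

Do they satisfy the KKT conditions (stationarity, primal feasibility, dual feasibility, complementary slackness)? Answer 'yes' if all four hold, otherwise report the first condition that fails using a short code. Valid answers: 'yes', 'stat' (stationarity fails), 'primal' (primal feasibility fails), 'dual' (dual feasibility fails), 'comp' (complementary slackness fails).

Gradient of f: grad f(x) = Q x + c = (9, 0)
Constraint values g_i(x) = a_i^T x - b_i:
  g_1((-3, 1)) = -2
  g_2((-3, 1)) = 0
Stationarity residual: grad f(x) + sum_i lambda_i a_i = (0, 0)
  -> stationarity OK
Primal feasibility (all g_i <= 0): OK
Dual feasibility (all lambda_i >= 0): FAILS
Complementary slackness (lambda_i * g_i(x) = 0 for all i): OK

Verdict: the first failing condition is dual_feasibility -> dual.

dual


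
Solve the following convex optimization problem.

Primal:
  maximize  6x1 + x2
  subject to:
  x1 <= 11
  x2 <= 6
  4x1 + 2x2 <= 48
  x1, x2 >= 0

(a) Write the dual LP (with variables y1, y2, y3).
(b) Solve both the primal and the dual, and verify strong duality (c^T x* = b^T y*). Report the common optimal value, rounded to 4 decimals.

The standard primal-dual pair for 'max c^T x s.t. A x <= b, x >= 0' is:
  Dual:  min b^T y  s.t.  A^T y >= c,  y >= 0.

So the dual LP is:
  minimize  11y1 + 6y2 + 48y3
  subject to:
    y1 + 4y3 >= 6
    y2 + 2y3 >= 1
    y1, y2, y3 >= 0

Solving the primal: x* = (11, 2).
  primal value c^T x* = 68.
Solving the dual: y* = (4, 0, 0.5).
  dual value b^T y* = 68.
Strong duality: c^T x* = b^T y*. Confirmed.

68


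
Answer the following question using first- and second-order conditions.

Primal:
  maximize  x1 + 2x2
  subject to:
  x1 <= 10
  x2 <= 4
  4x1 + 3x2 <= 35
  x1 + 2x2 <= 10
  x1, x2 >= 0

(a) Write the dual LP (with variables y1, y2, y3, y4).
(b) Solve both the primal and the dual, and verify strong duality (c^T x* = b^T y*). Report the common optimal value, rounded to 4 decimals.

The standard primal-dual pair for 'max c^T x s.t. A x <= b, x >= 0' is:
  Dual:  min b^T y  s.t.  A^T y >= c,  y >= 0.

So the dual LP is:
  minimize  10y1 + 4y2 + 35y3 + 10y4
  subject to:
    y1 + 4y3 + y4 >= 1
    y2 + 3y3 + 2y4 >= 2
    y1, y2, y3, y4 >= 0

Solving the primal: x* = (8, 1).
  primal value c^T x* = 10.
Solving the dual: y* = (0, 0, 0, 1).
  dual value b^T y* = 10.
Strong duality: c^T x* = b^T y*. Confirmed.

10


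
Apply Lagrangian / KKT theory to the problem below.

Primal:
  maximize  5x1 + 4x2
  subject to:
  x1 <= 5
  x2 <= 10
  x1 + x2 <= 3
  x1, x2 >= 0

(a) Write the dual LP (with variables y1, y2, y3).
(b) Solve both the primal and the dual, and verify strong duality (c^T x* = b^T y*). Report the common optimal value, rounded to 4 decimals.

The standard primal-dual pair for 'max c^T x s.t. A x <= b, x >= 0' is:
  Dual:  min b^T y  s.t.  A^T y >= c,  y >= 0.

So the dual LP is:
  minimize  5y1 + 10y2 + 3y3
  subject to:
    y1 + y3 >= 5
    y2 + y3 >= 4
    y1, y2, y3 >= 0

Solving the primal: x* = (3, 0).
  primal value c^T x* = 15.
Solving the dual: y* = (0, 0, 5).
  dual value b^T y* = 15.
Strong duality: c^T x* = b^T y*. Confirmed.

15


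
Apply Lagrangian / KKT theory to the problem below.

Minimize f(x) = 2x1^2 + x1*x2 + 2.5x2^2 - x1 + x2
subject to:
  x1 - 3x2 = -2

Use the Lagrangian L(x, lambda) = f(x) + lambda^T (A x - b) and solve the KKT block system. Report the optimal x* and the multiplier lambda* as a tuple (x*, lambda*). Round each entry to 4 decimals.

Form the Lagrangian:
  L(x, lambda) = (1/2) x^T Q x + c^T x + lambda^T (A x - b)
Stationarity (grad_x L = 0): Q x + c + A^T lambda = 0.
Primal feasibility: A x = b.

This gives the KKT block system:
  [ Q   A^T ] [ x     ]   [-c ]
  [ A    0  ] [ lambda ] = [ b ]

Solving the linear system:
  x*      = (-0.2128, 0.5957)
  lambda* = (1.2553)
  f(x*)   = 1.6596

x* = (-0.2128, 0.5957), lambda* = (1.2553)


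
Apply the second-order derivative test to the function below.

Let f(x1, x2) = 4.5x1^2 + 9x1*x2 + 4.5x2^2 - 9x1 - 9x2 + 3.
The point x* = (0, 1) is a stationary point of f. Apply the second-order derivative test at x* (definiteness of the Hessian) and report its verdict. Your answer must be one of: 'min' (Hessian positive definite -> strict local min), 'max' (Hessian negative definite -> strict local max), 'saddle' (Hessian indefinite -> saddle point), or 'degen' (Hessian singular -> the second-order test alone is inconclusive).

Compute the Hessian H = grad^2 f:
  H = [[9, 9], [9, 9]]
Verify stationarity: grad f(x*) = H x* + g = (0, 0).
Eigenvalues of H: 0, 18.
H has a zero eigenvalue (singular; positive semidefinite but not definite), so H is neither positive definite, negative definite, nor indefinite. The second-order test alone is inconclusive -> degen.
(Indeed, f is constant along the null direction of H through x*, so x* is not a strict local extremum.)

degen


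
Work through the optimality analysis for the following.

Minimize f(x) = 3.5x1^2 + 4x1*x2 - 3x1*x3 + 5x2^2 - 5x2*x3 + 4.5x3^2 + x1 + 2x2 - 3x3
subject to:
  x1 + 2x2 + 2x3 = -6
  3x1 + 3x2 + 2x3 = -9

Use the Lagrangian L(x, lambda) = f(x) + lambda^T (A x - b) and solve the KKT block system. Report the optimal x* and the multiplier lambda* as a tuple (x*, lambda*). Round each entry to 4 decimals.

Form the Lagrangian:
  L(x, lambda) = (1/2) x^T Q x + c^T x + lambda^T (A x - b)
Stationarity (grad_x L = 0): Q x + c + A^T lambda = 0.
Primal feasibility: A x = b.

This gives the KKT block system:
  [ Q   A^T ] [ x     ]   [-c ]
  [ A    0  ] [ lambda ] = [ b ]

Solving the linear system:
  x*      = (-0.872, -1.2561, -1.308)
  lambda* = (1.3045, 1.6332)
  f(x*)   = 11.5329

x* = (-0.872, -1.2561, -1.308), lambda* = (1.3045, 1.6332)


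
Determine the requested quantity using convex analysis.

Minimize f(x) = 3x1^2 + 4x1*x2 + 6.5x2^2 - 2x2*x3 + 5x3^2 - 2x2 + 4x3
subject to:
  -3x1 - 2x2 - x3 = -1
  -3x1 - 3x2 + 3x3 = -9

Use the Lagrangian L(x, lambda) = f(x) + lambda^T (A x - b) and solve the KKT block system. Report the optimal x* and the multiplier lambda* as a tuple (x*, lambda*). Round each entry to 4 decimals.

Form the Lagrangian:
  L(x, lambda) = (1/2) x^T Q x + c^T x + lambda^T (A x - b)
Stationarity (grad_x L = 0): Q x + c + A^T lambda = 0.
Primal feasibility: A x = b.

This gives the KKT block system:
  [ Q   A^T ] [ x     ]   [-c ]
  [ A    0  ] [ lambda ] = [ b ]

Solving the linear system:
  x*      = (0.8125, 0.25, -1.9375)
  lambda* = (-2.5, 4.4583)
  f(x*)   = 14.6875

x* = (0.8125, 0.25, -1.9375), lambda* = (-2.5, 4.4583)


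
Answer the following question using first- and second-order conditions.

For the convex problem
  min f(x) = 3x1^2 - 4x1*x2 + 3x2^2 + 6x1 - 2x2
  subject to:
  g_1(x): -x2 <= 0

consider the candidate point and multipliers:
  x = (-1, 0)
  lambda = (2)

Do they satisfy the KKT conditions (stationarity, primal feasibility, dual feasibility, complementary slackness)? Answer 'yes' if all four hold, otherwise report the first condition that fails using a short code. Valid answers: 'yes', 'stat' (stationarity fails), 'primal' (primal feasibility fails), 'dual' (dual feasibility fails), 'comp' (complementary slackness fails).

Gradient of f: grad f(x) = Q x + c = (0, 2)
Constraint values g_i(x) = a_i^T x - b_i:
  g_1((-1, 0)) = 0
Stationarity residual: grad f(x) + sum_i lambda_i a_i = (0, 0)
  -> stationarity OK
Primal feasibility (all g_i <= 0): OK
Dual feasibility (all lambda_i >= 0): OK
Complementary slackness (lambda_i * g_i(x) = 0 for all i): OK

Verdict: yes, KKT holds.

yes


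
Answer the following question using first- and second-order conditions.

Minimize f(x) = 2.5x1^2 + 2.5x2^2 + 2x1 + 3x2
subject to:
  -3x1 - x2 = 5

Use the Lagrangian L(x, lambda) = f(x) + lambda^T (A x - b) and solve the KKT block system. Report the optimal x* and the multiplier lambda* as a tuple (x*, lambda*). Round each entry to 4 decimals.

Form the Lagrangian:
  L(x, lambda) = (1/2) x^T Q x + c^T x + lambda^T (A x - b)
Stationarity (grad_x L = 0): Q x + c + A^T lambda = 0.
Primal feasibility: A x = b.

This gives the KKT block system:
  [ Q   A^T ] [ x     ]   [-c ]
  [ A    0  ] [ lambda ] = [ b ]

Solving the linear system:
  x*      = (-1.36, -0.92)
  lambda* = (-1.6)
  f(x*)   = 1.26

x* = (-1.36, -0.92), lambda* = (-1.6)
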